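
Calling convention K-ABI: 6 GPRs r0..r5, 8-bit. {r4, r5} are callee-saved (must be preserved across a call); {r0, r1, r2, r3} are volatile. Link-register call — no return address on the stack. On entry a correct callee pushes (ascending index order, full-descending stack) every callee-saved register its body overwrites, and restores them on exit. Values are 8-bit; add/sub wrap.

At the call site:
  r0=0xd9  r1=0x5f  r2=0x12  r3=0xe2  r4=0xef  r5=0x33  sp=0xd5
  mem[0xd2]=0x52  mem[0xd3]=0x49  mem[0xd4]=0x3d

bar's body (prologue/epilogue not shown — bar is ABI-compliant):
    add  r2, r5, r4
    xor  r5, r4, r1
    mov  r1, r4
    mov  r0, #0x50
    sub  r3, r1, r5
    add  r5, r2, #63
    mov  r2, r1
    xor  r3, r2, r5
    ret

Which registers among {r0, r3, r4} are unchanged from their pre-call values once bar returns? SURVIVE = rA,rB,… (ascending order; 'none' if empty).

prologue: push r5 -> mem[0xd4]=0x33, sp=0xd4
body[0] add  r2, r5, r4 -> r2=0x22
body[1] xor  r5, r4, r1 -> r5=0xb0
body[2] mov  r1, r4 -> r1=0xef
body[3] mov  r0, #0x50 -> r0=0x50
body[4] sub  r3, r1, r5 -> r3=0x3f
body[5] add  r5, r2, #63 -> r5=0x61
body[6] mov  r2, r1 -> r2=0xef
body[7] xor  r3, r2, r5 -> r3=0x8e
epilogue: pop r5=0x33, sp=0xd5
r0: caller-saved, written=True
r3: caller-saved, written=True
r4: callee-saved, written=False

SURVIVE = r4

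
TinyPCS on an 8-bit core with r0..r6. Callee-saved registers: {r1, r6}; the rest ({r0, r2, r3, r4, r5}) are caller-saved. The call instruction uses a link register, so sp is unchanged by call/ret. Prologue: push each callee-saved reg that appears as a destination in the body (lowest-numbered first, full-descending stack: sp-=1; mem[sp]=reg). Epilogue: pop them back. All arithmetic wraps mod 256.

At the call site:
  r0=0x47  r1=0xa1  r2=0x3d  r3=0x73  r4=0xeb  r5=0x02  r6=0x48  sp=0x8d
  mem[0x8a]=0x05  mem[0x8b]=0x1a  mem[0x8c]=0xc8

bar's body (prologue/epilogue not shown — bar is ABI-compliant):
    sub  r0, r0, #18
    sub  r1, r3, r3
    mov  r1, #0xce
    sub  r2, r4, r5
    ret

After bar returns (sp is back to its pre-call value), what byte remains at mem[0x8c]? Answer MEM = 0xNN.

prologue: push r1 → mem[0x8c]=0xa1, sp=0x8c
body[0] sub  r0, r0, #18 → r0=0x35
body[1] sub  r1, r3, r3 → r1=0x00
body[2] mov  r1, #0xce → r1=0xce
body[3] sub  r2, r4, r5 → r2=0xe9
epilogue: pop r1=0xa1, sp=0x8d
prologue pushed ['r1'] at ['0x8c']

MEM = 0xa1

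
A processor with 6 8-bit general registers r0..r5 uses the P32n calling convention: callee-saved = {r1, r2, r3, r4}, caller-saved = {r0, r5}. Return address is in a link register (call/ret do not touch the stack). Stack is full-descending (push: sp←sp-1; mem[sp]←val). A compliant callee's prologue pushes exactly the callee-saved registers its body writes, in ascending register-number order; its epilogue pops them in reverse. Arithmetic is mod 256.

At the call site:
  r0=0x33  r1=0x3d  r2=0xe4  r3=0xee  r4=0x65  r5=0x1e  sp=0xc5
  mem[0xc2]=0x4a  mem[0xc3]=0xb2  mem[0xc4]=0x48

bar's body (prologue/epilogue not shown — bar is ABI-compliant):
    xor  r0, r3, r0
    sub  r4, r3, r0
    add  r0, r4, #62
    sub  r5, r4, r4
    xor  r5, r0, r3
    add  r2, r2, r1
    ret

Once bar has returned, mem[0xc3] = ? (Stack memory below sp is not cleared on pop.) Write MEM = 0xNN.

prologue: push r2 -> mem[0xc4]=0xe4, sp=0xc4
prologue: push r4 -> mem[0xc3]=0x65, sp=0xc3
body[0] xor  r0, r3, r0 -> r0=0xdd
body[1] sub  r4, r3, r0 -> r4=0x11
body[2] add  r0, r4, #62 -> r0=0x4f
body[3] sub  r5, r4, r4 -> r5=0x00
body[4] xor  r5, r0, r3 -> r5=0xa1
body[5] add  r2, r2, r1 -> r2=0x21
epilogue: pop r4=0x65, sp=0xc4
epilogue: pop r2=0xe4, sp=0xc5
prologue pushed ['r2', 'r4'] at ['0xc4', '0xc3']

MEM = 0x65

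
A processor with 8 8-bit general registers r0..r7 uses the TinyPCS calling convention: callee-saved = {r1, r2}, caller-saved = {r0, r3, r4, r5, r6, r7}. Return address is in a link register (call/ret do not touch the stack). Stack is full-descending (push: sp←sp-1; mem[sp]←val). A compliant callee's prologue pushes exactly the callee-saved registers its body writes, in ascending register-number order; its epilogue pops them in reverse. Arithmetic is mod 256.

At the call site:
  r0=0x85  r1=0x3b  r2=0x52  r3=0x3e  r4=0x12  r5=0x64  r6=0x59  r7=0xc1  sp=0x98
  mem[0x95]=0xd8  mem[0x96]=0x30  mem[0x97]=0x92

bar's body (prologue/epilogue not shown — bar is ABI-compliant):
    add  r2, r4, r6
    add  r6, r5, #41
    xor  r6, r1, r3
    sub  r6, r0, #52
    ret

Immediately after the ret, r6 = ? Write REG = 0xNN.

prologue: push r2 -> mem[0x97]=0x52, sp=0x97
body[0] add  r2, r4, r6 -> r2=0x6b
body[1] add  r6, r5, #41 -> r6=0x8d
body[2] xor  r6, r1, r3 -> r6=0x05
body[3] sub  r6, r0, #52 -> r6=0x51
epilogue: pop r2=0x52, sp=0x98
r6 is caller-saved -> body value

REG = 0x51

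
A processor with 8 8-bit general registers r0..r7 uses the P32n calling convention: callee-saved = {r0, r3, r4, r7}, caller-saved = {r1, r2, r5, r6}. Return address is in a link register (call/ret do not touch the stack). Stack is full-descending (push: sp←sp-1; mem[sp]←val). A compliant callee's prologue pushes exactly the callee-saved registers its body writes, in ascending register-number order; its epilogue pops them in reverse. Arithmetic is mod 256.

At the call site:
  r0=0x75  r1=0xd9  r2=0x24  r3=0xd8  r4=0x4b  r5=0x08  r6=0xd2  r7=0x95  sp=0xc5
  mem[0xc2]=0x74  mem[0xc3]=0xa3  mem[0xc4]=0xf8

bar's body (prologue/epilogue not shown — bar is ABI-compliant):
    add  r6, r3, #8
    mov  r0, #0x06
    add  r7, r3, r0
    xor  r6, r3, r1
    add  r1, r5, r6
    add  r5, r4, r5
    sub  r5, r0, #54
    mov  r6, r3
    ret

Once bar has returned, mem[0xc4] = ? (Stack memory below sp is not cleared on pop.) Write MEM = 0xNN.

prologue: push r0 → mem[0xc4]=0x75, sp=0xc4
prologue: push r7 → mem[0xc3]=0x95, sp=0xc3
body[0] add  r6, r3, #8 → r6=0xe0
body[1] mov  r0, #0x06 → r0=0x06
body[2] add  r7, r3, r0 → r7=0xde
body[3] xor  r6, r3, r1 → r6=0x01
body[4] add  r1, r5, r6 → r1=0x09
body[5] add  r5, r4, r5 → r5=0x53
body[6] sub  r5, r0, #54 → r5=0xd0
body[7] mov  r6, r3 → r6=0xd8
epilogue: pop r7=0x95, sp=0xc4
epilogue: pop r0=0x75, sp=0xc5
prologue pushed ['r0', 'r7'] at ['0xc4', '0xc3']

MEM = 0x75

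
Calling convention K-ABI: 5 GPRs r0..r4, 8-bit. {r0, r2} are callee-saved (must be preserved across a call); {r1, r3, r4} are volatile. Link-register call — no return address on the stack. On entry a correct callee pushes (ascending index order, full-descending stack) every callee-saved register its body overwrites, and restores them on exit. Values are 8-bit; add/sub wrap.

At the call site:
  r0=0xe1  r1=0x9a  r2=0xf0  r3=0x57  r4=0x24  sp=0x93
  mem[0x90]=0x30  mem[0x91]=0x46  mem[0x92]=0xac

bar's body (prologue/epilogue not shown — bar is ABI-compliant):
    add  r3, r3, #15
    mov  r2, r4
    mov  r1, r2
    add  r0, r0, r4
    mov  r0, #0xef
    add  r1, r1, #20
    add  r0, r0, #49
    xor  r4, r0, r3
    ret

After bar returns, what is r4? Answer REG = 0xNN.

REG = 0x46

prologue: push r0 -> mem[0x92]=0xe1, sp=0x92
prologue: push r2 -> mem[0x91]=0xf0, sp=0x91
body[0] add  r3, r3, #15 -> r3=0x66
body[1] mov  r2, r4 -> r2=0x24
body[2] mov  r1, r2 -> r1=0x24
body[3] add  r0, r0, r4 -> r0=0x05
body[4] mov  r0, #0xef -> r0=0xef
body[5] add  r1, r1, #20 -> r1=0x38
body[6] add  r0, r0, #49 -> r0=0x20
body[7] xor  r4, r0, r3 -> r4=0x46
epilogue: pop r2=0xf0, sp=0x92
epilogue: pop r0=0xe1, sp=0x93
r4 is caller-saved -> body value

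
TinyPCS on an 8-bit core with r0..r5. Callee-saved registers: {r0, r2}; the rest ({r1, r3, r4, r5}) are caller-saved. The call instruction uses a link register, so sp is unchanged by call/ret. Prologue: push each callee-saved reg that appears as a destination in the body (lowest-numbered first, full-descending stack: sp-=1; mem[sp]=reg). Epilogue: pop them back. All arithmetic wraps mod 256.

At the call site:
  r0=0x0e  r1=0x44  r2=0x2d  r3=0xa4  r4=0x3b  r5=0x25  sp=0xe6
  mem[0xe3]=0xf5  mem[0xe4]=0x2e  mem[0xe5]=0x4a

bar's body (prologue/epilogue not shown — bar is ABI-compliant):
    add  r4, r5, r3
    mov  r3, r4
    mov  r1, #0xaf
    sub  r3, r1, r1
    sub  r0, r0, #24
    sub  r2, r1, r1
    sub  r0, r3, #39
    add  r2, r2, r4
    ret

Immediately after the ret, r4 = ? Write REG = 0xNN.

REG = 0xc9

prologue: push r0 -> mem[0xe5]=0x0e, sp=0xe5
prologue: push r2 -> mem[0xe4]=0x2d, sp=0xe4
body[0] add  r4, r5, r3 -> r4=0xc9
body[1] mov  r3, r4 -> r3=0xc9
body[2] mov  r1, #0xaf -> r1=0xaf
body[3] sub  r3, r1, r1 -> r3=0x00
body[4] sub  r0, r0, #24 -> r0=0xf6
body[5] sub  r2, r1, r1 -> r2=0x00
body[6] sub  r0, r3, #39 -> r0=0xd9
body[7] add  r2, r2, r4 -> r2=0xc9
epilogue: pop r2=0x2d, sp=0xe5
epilogue: pop r0=0x0e, sp=0xe6
r4 is caller-saved -> body value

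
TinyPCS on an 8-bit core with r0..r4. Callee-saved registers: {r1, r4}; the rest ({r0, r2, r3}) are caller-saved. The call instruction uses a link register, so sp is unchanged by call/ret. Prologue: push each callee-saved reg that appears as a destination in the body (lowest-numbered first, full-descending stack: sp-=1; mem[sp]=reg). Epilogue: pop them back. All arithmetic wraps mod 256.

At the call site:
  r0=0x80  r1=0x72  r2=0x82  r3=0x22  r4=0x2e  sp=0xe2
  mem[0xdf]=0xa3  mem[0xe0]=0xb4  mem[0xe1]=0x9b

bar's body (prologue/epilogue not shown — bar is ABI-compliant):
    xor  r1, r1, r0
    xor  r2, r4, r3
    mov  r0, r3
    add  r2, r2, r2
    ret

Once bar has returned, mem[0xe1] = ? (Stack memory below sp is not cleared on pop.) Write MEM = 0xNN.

prologue: push r1 -> mem[0xe1]=0x72, sp=0xe1
body[0] xor  r1, r1, r0 -> r1=0xf2
body[1] xor  r2, r4, r3 -> r2=0x0c
body[2] mov  r0, r3 -> r0=0x22
body[3] add  r2, r2, r2 -> r2=0x18
epilogue: pop r1=0x72, sp=0xe2
prologue pushed ['r1'] at ['0xe1']

MEM = 0x72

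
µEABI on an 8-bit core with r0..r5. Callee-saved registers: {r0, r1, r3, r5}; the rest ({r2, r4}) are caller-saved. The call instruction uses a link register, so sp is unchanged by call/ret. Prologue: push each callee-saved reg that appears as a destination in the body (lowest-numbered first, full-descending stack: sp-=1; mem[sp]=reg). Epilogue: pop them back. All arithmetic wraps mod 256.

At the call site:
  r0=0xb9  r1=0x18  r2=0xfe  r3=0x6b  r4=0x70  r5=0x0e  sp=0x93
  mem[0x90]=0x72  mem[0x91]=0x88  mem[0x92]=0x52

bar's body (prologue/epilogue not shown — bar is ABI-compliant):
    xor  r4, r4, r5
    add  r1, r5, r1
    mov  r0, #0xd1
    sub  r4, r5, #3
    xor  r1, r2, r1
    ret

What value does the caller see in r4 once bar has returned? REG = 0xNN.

prologue: push r0 → mem[0x92]=0xb9, sp=0x92
prologue: push r1 → mem[0x91]=0x18, sp=0x91
body[0] xor  r4, r4, r5 → r4=0x7e
body[1] add  r1, r5, r1 → r1=0x26
body[2] mov  r0, #0xd1 → r0=0xd1
body[3] sub  r4, r5, #3 → r4=0x0b
body[4] xor  r1, r2, r1 → r1=0xd8
epilogue: pop r1=0x18, sp=0x92
epilogue: pop r0=0xb9, sp=0x93
r4 is caller-saved → body value

REG = 0x0b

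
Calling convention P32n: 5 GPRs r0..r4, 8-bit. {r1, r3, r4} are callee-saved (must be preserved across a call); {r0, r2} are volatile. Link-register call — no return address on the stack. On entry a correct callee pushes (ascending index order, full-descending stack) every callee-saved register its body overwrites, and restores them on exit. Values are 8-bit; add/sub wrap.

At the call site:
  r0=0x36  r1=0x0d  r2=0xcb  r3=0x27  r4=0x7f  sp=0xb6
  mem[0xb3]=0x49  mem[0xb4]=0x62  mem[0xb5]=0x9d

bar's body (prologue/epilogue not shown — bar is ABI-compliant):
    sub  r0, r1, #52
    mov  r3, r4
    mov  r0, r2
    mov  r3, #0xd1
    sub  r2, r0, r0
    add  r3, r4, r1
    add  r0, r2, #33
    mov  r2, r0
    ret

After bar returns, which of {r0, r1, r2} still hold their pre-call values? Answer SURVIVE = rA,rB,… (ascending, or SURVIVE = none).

prologue: push r3 -> mem[0xb5]=0x27, sp=0xb5
body[0] sub  r0, r1, #52 -> r0=0xd9
body[1] mov  r3, r4 -> r3=0x7f
body[2] mov  r0, r2 -> r0=0xcb
body[3] mov  r3, #0xd1 -> r3=0xd1
body[4] sub  r2, r0, r0 -> r2=0x00
body[5] add  r3, r4, r1 -> r3=0x8c
body[6] add  r0, r2, #33 -> r0=0x21
body[7] mov  r2, r0 -> r2=0x21
epilogue: pop r3=0x27, sp=0xb6
r0: caller-saved, written=True
r1: callee-saved, written=False
r2: caller-saved, written=True

SURVIVE = r1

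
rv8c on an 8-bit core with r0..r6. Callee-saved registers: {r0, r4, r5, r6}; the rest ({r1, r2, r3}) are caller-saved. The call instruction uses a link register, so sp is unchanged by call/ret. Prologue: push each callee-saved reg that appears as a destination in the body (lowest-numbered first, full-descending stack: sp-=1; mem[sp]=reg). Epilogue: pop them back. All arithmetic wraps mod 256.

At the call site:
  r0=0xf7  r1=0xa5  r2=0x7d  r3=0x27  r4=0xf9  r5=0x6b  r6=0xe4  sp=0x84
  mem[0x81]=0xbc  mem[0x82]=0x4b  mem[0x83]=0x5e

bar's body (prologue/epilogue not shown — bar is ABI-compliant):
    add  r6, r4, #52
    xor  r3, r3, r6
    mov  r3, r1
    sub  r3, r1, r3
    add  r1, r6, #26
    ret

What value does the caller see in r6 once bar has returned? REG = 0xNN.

prologue: push r6 -> mem[0x83]=0xe4, sp=0x83
body[0] add  r6, r4, #52 -> r6=0x2d
body[1] xor  r3, r3, r6 -> r3=0x0a
body[2] mov  r3, r1 -> r3=0xa5
body[3] sub  r3, r1, r3 -> r3=0x00
body[4] add  r1, r6, #26 -> r1=0x47
epilogue: pop r6=0xe4, sp=0x84
r6 is callee-saved -> restored

REG = 0xe4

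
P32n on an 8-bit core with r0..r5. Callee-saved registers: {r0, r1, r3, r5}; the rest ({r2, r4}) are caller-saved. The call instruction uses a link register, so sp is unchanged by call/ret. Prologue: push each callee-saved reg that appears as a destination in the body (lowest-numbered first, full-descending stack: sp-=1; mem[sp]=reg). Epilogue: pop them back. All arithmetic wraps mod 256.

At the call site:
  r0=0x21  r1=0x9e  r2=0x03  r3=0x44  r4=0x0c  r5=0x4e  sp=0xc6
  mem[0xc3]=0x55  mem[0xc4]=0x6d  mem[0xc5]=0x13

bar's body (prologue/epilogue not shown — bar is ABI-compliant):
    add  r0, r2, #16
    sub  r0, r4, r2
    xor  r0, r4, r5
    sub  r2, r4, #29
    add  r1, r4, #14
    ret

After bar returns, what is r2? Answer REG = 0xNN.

prologue: push r0 -> mem[0xc5]=0x21, sp=0xc5
prologue: push r1 -> mem[0xc4]=0x9e, sp=0xc4
body[0] add  r0, r2, #16 -> r0=0x13
body[1] sub  r0, r4, r2 -> r0=0x09
body[2] xor  r0, r4, r5 -> r0=0x42
body[3] sub  r2, r4, #29 -> r2=0xef
body[4] add  r1, r4, #14 -> r1=0x1a
epilogue: pop r1=0x9e, sp=0xc5
epilogue: pop r0=0x21, sp=0xc6
r2 is caller-saved -> body value

REG = 0xef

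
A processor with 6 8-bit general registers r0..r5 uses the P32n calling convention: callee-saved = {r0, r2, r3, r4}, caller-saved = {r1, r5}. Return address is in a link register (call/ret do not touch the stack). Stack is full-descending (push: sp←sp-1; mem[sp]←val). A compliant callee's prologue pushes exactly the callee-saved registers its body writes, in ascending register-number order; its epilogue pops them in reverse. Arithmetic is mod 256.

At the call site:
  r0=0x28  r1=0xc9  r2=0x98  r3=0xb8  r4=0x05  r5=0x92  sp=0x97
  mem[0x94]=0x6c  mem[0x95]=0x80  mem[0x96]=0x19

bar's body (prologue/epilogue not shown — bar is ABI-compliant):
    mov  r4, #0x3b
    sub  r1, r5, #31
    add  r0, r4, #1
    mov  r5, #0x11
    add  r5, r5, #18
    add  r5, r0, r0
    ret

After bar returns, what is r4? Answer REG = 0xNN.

REG = 0x05

prologue: push r0 -> mem[0x96]=0x28, sp=0x96
prologue: push r4 -> mem[0x95]=0x05, sp=0x95
body[0] mov  r4, #0x3b -> r4=0x3b
body[1] sub  r1, r5, #31 -> r1=0x73
body[2] add  r0, r4, #1 -> r0=0x3c
body[3] mov  r5, #0x11 -> r5=0x11
body[4] add  r5, r5, #18 -> r5=0x23
body[5] add  r5, r0, r0 -> r5=0x78
epilogue: pop r4=0x05, sp=0x96
epilogue: pop r0=0x28, sp=0x97
r4 is callee-saved -> restored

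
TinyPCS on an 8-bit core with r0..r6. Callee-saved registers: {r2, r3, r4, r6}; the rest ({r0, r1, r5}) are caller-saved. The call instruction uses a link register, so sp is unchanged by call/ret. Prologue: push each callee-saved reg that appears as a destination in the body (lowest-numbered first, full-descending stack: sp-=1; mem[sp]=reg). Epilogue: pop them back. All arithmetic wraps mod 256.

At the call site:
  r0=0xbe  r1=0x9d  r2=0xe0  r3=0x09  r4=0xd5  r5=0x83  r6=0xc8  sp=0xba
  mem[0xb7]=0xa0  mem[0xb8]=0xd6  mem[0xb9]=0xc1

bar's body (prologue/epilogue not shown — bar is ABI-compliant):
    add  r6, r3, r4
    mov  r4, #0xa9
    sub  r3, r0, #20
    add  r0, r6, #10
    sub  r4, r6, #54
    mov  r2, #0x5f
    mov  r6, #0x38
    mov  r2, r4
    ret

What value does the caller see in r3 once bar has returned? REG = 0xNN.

prologue: push r2 → mem[0xb9]=0xe0, sp=0xb9
prologue: push r3 → mem[0xb8]=0x09, sp=0xb8
prologue: push r4 → mem[0xb7]=0xd5, sp=0xb7
prologue: push r6 → mem[0xb6]=0xc8, sp=0xb6
body[0] add  r6, r3, r4 → r6=0xde
body[1] mov  r4, #0xa9 → r4=0xa9
body[2] sub  r3, r0, #20 → r3=0xaa
body[3] add  r0, r6, #10 → r0=0xe8
body[4] sub  r4, r6, #54 → r4=0xa8
body[5] mov  r2, #0x5f → r2=0x5f
body[6] mov  r6, #0x38 → r6=0x38
body[7] mov  r2, r4 → r2=0xa8
epilogue: pop r6=0xc8, sp=0xb7
epilogue: pop r4=0xd5, sp=0xb8
epilogue: pop r3=0x09, sp=0xb9
epilogue: pop r2=0xe0, sp=0xba
r3 is callee-saved → restored

REG = 0x09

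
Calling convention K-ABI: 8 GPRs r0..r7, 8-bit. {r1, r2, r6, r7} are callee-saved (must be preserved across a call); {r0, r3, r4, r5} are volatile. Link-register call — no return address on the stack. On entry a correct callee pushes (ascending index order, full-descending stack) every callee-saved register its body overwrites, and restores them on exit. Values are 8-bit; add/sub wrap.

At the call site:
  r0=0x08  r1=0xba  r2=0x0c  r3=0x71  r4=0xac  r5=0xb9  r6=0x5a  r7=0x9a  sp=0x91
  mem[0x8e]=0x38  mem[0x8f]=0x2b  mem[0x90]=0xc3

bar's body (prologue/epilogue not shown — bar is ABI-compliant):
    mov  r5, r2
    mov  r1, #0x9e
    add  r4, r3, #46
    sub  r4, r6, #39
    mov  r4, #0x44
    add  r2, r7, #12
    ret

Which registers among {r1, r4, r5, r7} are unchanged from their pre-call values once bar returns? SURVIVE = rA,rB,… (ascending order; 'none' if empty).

prologue: push r1 → mem[0x90]=0xba, sp=0x90
prologue: push r2 → mem[0x8f]=0x0c, sp=0x8f
body[0] mov  r5, r2 → r5=0x0c
body[1] mov  r1, #0x9e → r1=0x9e
body[2] add  r4, r3, #46 → r4=0x9f
body[3] sub  r4, r6, #39 → r4=0x33
body[4] mov  r4, #0x44 → r4=0x44
body[5] add  r2, r7, #12 → r2=0xa6
epilogue: pop r2=0x0c, sp=0x90
epilogue: pop r1=0xba, sp=0x91
r1: callee-saved, written=True
r4: caller-saved, written=True
r5: caller-saved, written=True
r7: callee-saved, written=False

SURVIVE = r1,r7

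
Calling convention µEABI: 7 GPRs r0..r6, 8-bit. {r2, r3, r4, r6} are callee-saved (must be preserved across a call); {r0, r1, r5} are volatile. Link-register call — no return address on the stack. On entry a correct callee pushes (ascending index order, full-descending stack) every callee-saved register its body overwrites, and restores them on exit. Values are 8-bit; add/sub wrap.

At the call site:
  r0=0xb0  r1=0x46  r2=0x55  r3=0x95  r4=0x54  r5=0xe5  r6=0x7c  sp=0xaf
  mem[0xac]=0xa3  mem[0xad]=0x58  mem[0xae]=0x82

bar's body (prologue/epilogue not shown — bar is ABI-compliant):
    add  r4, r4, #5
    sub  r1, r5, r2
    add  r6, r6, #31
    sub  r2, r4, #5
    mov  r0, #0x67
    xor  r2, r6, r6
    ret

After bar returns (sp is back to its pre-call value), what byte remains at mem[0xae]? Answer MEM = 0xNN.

MEM = 0x55

prologue: push r2 → mem[0xae]=0x55, sp=0xae
prologue: push r4 → mem[0xad]=0x54, sp=0xad
prologue: push r6 → mem[0xac]=0x7c, sp=0xac
body[0] add  r4, r4, #5 → r4=0x59
body[1] sub  r1, r5, r2 → r1=0x90
body[2] add  r6, r6, #31 → r6=0x9b
body[3] sub  r2, r4, #5 → r2=0x54
body[4] mov  r0, #0x67 → r0=0x67
body[5] xor  r2, r6, r6 → r2=0x00
epilogue: pop r6=0x7c, sp=0xad
epilogue: pop r4=0x54, sp=0xae
epilogue: pop r2=0x55, sp=0xaf
prologue pushed ['r2', 'r4', 'r6'] at ['0xae', '0xad', '0xac']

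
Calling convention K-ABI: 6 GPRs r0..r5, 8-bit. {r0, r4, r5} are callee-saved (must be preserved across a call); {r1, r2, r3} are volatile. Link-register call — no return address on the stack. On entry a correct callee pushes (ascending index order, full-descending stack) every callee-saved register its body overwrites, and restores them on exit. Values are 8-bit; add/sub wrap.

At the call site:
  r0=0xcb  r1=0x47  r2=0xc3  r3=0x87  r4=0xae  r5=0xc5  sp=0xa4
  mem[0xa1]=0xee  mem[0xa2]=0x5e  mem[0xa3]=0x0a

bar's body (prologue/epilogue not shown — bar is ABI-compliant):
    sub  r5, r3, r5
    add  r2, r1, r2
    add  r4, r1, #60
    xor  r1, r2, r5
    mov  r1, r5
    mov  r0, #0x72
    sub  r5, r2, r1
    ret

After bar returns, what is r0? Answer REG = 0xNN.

prologue: push r0 → mem[0xa3]=0xcb, sp=0xa3
prologue: push r4 → mem[0xa2]=0xae, sp=0xa2
prologue: push r5 → mem[0xa1]=0xc5, sp=0xa1
body[0] sub  r5, r3, r5 → r5=0xc2
body[1] add  r2, r1, r2 → r2=0x0a
body[2] add  r4, r1, #60 → r4=0x83
body[3] xor  r1, r2, r5 → r1=0xc8
body[4] mov  r1, r5 → r1=0xc2
body[5] mov  r0, #0x72 → r0=0x72
body[6] sub  r5, r2, r1 → r5=0x48
epilogue: pop r5=0xc5, sp=0xa2
epilogue: pop r4=0xae, sp=0xa3
epilogue: pop r0=0xcb, sp=0xa4
r0 is callee-saved → restored

REG = 0xcb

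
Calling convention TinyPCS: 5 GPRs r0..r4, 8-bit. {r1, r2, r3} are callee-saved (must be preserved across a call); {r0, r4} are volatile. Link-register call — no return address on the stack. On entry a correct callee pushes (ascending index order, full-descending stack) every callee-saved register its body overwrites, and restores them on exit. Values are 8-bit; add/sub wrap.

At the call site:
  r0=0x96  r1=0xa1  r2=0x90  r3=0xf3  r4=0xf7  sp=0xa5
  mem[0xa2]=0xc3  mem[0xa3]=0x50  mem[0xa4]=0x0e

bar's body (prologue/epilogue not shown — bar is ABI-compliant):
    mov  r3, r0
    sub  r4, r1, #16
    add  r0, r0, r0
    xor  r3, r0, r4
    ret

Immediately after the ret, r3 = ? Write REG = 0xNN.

REG = 0xf3

prologue: push r3 → mem[0xa4]=0xf3, sp=0xa4
body[0] mov  r3, r0 → r3=0x96
body[1] sub  r4, r1, #16 → r4=0x91
body[2] add  r0, r0, r0 → r0=0x2c
body[3] xor  r3, r0, r4 → r3=0xbd
epilogue: pop r3=0xf3, sp=0xa5
r3 is callee-saved → restored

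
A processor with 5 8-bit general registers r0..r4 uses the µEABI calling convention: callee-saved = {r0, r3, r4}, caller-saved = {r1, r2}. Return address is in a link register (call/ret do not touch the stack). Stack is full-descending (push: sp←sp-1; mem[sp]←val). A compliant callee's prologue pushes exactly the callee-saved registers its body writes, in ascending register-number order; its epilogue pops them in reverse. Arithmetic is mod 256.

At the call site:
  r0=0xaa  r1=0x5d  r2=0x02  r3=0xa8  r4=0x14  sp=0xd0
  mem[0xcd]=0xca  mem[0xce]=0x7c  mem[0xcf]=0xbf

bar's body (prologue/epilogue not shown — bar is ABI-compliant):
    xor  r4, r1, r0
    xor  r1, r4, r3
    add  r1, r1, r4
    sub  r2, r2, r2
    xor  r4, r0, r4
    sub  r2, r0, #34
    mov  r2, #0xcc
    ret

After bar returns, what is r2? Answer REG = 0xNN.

REG = 0xcc

prologue: push r4 → mem[0xcf]=0x14, sp=0xcf
body[0] xor  r4, r1, r0 → r4=0xf7
body[1] xor  r1, r4, r3 → r1=0x5f
body[2] add  r1, r1, r4 → r1=0x56
body[3] sub  r2, r2, r2 → r2=0x00
body[4] xor  r4, r0, r4 → r4=0x5d
body[5] sub  r2, r0, #34 → r2=0x88
body[6] mov  r2, #0xcc → r2=0xcc
epilogue: pop r4=0x14, sp=0xd0
r2 is caller-saved → body value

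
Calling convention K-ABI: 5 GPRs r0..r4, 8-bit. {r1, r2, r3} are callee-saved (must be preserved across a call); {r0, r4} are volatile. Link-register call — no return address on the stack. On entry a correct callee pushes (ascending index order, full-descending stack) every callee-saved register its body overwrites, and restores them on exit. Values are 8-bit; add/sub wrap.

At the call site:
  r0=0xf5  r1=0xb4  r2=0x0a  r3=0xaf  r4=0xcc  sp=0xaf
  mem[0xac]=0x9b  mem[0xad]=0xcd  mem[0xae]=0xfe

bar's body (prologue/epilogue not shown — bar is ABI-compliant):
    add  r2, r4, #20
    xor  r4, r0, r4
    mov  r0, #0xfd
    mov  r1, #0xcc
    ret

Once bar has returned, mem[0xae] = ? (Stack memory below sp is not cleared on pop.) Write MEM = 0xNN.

MEM = 0xb4

prologue: push r1 -> mem[0xae]=0xb4, sp=0xae
prologue: push r2 -> mem[0xad]=0x0a, sp=0xad
body[0] add  r2, r4, #20 -> r2=0xe0
body[1] xor  r4, r0, r4 -> r4=0x39
body[2] mov  r0, #0xfd -> r0=0xfd
body[3] mov  r1, #0xcc -> r1=0xcc
epilogue: pop r2=0x0a, sp=0xae
epilogue: pop r1=0xb4, sp=0xaf
prologue pushed ['r1', 'r2'] at ['0xae', '0xad']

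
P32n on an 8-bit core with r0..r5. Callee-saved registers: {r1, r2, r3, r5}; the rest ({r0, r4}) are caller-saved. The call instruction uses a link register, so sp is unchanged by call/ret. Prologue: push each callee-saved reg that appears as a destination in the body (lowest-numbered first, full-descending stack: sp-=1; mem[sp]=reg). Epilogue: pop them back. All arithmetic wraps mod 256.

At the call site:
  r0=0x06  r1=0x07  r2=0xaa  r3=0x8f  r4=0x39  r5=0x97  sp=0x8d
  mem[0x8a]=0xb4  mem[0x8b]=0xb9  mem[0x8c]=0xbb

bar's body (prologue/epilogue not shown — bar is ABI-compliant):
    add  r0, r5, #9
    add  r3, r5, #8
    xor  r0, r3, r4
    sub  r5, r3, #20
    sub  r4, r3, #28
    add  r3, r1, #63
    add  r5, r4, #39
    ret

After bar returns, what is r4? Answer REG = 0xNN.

REG = 0x83

prologue: push r3 -> mem[0x8c]=0x8f, sp=0x8c
prologue: push r5 -> mem[0x8b]=0x97, sp=0x8b
body[0] add  r0, r5, #9 -> r0=0xa0
body[1] add  r3, r5, #8 -> r3=0x9f
body[2] xor  r0, r3, r4 -> r0=0xa6
body[3] sub  r5, r3, #20 -> r5=0x8b
body[4] sub  r4, r3, #28 -> r4=0x83
body[5] add  r3, r1, #63 -> r3=0x46
body[6] add  r5, r4, #39 -> r5=0xaa
epilogue: pop r5=0x97, sp=0x8c
epilogue: pop r3=0x8f, sp=0x8d
r4 is caller-saved -> body value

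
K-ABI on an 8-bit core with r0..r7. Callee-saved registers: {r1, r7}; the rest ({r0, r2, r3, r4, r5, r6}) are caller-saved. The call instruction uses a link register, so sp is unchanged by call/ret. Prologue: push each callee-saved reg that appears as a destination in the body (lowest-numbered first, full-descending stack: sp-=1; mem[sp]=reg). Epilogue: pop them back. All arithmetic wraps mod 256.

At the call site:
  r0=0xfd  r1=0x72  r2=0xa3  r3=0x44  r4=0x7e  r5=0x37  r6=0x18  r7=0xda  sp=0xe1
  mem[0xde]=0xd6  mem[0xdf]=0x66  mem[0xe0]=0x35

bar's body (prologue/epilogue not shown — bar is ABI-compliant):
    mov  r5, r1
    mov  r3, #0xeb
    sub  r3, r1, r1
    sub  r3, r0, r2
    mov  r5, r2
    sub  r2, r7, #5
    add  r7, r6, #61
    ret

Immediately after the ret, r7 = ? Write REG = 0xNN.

prologue: push r7 → mem[0xe0]=0xda, sp=0xe0
body[0] mov  r5, r1 → r5=0x72
body[1] mov  r3, #0xeb → r3=0xeb
body[2] sub  r3, r1, r1 → r3=0x00
body[3] sub  r3, r0, r2 → r3=0x5a
body[4] mov  r5, r2 → r5=0xa3
body[5] sub  r2, r7, #5 → r2=0xd5
body[6] add  r7, r6, #61 → r7=0x55
epilogue: pop r7=0xda, sp=0xe1
r7 is callee-saved → restored

REG = 0xda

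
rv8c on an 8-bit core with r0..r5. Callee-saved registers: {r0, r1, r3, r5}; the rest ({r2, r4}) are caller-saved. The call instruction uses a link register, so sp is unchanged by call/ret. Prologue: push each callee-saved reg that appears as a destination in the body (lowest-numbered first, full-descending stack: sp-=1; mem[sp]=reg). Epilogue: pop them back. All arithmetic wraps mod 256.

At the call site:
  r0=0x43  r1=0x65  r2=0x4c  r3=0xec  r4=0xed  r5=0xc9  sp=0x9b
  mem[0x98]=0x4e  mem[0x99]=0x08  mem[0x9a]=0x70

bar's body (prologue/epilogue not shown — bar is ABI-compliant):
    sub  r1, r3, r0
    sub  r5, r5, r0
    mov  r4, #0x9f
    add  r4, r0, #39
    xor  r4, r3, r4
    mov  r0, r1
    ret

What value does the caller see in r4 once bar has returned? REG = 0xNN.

prologue: push r0 → mem[0x9a]=0x43, sp=0x9a
prologue: push r1 → mem[0x99]=0x65, sp=0x99
prologue: push r5 → mem[0x98]=0xc9, sp=0x98
body[0] sub  r1, r3, r0 → r1=0xa9
body[1] sub  r5, r5, r0 → r5=0x86
body[2] mov  r4, #0x9f → r4=0x9f
body[3] add  r4, r0, #39 → r4=0x6a
body[4] xor  r4, r3, r4 → r4=0x86
body[5] mov  r0, r1 → r0=0xa9
epilogue: pop r5=0xc9, sp=0x99
epilogue: pop r1=0x65, sp=0x9a
epilogue: pop r0=0x43, sp=0x9b
r4 is caller-saved → body value

REG = 0x86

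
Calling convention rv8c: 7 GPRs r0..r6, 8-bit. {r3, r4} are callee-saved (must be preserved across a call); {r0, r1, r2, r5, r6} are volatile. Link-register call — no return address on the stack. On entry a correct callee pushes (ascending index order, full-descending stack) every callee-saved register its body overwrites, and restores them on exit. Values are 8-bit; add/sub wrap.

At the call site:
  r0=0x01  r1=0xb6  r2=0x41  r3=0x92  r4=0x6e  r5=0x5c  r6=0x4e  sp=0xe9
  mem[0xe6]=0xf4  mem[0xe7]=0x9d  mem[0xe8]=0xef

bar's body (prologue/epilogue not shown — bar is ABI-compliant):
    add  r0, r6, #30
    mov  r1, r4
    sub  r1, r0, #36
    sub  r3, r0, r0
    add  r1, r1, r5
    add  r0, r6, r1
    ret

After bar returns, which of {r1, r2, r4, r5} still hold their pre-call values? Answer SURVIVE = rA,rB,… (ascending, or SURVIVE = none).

SURVIVE = r2,r4,r5

prologue: push r3 -> mem[0xe8]=0x92, sp=0xe8
body[0] add  r0, r6, #30 -> r0=0x6c
body[1] mov  r1, r4 -> r1=0x6e
body[2] sub  r1, r0, #36 -> r1=0x48
body[3] sub  r3, r0, r0 -> r3=0x00
body[4] add  r1, r1, r5 -> r1=0xa4
body[5] add  r0, r6, r1 -> r0=0xf2
epilogue: pop r3=0x92, sp=0xe9
r1: caller-saved, written=True
r2: caller-saved, written=False
r4: callee-saved, written=False
r5: caller-saved, written=False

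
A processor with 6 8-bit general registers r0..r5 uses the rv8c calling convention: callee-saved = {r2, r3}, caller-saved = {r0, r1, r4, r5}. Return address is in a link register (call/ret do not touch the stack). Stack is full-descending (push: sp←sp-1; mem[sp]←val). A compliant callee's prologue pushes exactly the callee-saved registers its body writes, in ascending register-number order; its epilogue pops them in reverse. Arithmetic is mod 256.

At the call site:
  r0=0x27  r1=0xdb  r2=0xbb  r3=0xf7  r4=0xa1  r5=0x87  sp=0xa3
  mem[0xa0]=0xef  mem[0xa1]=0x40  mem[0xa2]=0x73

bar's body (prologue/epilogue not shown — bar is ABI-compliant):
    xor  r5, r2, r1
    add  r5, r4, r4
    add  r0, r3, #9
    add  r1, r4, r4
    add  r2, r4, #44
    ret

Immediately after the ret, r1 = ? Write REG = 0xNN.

REG = 0x42

prologue: push r2 -> mem[0xa2]=0xbb, sp=0xa2
body[0] xor  r5, r2, r1 -> r5=0x60
body[1] add  r5, r4, r4 -> r5=0x42
body[2] add  r0, r3, #9 -> r0=0x00
body[3] add  r1, r4, r4 -> r1=0x42
body[4] add  r2, r4, #44 -> r2=0xcd
epilogue: pop r2=0xbb, sp=0xa3
r1 is caller-saved -> body value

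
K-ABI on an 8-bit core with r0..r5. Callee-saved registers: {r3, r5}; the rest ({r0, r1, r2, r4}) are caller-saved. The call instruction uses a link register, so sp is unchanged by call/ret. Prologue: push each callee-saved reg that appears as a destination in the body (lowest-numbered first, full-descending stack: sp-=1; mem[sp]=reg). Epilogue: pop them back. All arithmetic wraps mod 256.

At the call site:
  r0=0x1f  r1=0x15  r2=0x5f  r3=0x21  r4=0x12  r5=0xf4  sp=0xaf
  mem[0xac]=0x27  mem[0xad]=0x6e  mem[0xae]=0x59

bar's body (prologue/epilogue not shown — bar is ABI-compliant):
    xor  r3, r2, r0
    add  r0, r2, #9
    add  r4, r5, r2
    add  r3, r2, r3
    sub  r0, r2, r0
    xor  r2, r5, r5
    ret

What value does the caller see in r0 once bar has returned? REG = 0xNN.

prologue: push r3 -> mem[0xae]=0x21, sp=0xae
body[0] xor  r3, r2, r0 -> r3=0x40
body[1] add  r0, r2, #9 -> r0=0x68
body[2] add  r4, r5, r2 -> r4=0x53
body[3] add  r3, r2, r3 -> r3=0x9f
body[4] sub  r0, r2, r0 -> r0=0xf7
body[5] xor  r2, r5, r5 -> r2=0x00
epilogue: pop r3=0x21, sp=0xaf
r0 is caller-saved -> body value

REG = 0xf7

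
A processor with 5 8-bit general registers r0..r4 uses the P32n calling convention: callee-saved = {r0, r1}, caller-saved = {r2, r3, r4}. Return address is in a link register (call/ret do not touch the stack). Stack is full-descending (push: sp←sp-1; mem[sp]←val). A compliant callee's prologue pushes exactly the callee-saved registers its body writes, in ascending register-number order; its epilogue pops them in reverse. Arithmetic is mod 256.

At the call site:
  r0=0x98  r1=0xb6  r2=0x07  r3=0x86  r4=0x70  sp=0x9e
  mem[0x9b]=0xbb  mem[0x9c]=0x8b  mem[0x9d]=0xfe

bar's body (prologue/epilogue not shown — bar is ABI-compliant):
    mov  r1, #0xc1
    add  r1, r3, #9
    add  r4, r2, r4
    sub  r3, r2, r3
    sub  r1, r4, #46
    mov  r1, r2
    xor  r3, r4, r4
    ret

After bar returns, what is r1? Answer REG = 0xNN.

REG = 0xb6

prologue: push r1 -> mem[0x9d]=0xb6, sp=0x9d
body[0] mov  r1, #0xc1 -> r1=0xc1
body[1] add  r1, r3, #9 -> r1=0x8f
body[2] add  r4, r2, r4 -> r4=0x77
body[3] sub  r3, r2, r3 -> r3=0x81
body[4] sub  r1, r4, #46 -> r1=0x49
body[5] mov  r1, r2 -> r1=0x07
body[6] xor  r3, r4, r4 -> r3=0x00
epilogue: pop r1=0xb6, sp=0x9e
r1 is callee-saved -> restored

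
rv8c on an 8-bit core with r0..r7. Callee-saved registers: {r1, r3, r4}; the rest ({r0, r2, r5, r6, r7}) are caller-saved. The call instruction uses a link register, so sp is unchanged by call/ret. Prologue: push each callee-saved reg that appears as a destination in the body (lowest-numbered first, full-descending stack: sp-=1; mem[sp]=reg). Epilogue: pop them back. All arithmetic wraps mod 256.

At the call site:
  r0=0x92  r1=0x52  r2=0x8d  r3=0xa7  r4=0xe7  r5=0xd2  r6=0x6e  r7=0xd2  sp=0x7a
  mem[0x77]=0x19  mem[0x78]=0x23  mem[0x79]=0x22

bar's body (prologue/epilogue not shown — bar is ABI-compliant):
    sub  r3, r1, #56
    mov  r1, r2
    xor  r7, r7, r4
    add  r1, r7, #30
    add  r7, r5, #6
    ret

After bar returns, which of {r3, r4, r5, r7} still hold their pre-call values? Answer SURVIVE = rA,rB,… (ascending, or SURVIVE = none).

prologue: push r1 → mem[0x79]=0x52, sp=0x79
prologue: push r3 → mem[0x78]=0xa7, sp=0x78
body[0] sub  r3, r1, #56 → r3=0x1a
body[1] mov  r1, r2 → r1=0x8d
body[2] xor  r7, r7, r4 → r7=0x35
body[3] add  r1, r7, #30 → r1=0x53
body[4] add  r7, r5, #6 → r7=0xd8
epilogue: pop r3=0xa7, sp=0x79
epilogue: pop r1=0x52, sp=0x7a
r3: callee-saved, written=True
r4: callee-saved, written=False
r5: caller-saved, written=False
r7: caller-saved, written=True

SURVIVE = r3,r4,r5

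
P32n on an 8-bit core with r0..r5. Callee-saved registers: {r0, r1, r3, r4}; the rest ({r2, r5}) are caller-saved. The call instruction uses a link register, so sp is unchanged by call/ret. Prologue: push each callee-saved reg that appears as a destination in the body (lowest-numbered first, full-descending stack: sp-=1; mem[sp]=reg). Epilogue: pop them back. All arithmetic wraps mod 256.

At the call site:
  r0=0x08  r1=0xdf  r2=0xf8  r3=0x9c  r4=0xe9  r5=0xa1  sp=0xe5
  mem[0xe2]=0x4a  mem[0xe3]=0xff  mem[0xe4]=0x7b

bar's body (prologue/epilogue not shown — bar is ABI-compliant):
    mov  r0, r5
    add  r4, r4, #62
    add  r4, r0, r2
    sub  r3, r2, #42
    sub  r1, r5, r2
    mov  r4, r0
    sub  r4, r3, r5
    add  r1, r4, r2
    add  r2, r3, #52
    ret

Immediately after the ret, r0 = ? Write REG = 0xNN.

prologue: push r0 → mem[0xe4]=0x08, sp=0xe4
prologue: push r1 → mem[0xe3]=0xdf, sp=0xe3
prologue: push r3 → mem[0xe2]=0x9c, sp=0xe2
prologue: push r4 → mem[0xe1]=0xe9, sp=0xe1
body[0] mov  r0, r5 → r0=0xa1
body[1] add  r4, r4, #62 → r4=0x27
body[2] add  r4, r0, r2 → r4=0x99
body[3] sub  r3, r2, #42 → r3=0xce
body[4] sub  r1, r5, r2 → r1=0xa9
body[5] mov  r4, r0 → r4=0xa1
body[6] sub  r4, r3, r5 → r4=0x2d
body[7] add  r1, r4, r2 → r1=0x25
body[8] add  r2, r3, #52 → r2=0x02
epilogue: pop r4=0xe9, sp=0xe2
epilogue: pop r3=0x9c, sp=0xe3
epilogue: pop r1=0xdf, sp=0xe4
epilogue: pop r0=0x08, sp=0xe5
r0 is callee-saved → restored

REG = 0x08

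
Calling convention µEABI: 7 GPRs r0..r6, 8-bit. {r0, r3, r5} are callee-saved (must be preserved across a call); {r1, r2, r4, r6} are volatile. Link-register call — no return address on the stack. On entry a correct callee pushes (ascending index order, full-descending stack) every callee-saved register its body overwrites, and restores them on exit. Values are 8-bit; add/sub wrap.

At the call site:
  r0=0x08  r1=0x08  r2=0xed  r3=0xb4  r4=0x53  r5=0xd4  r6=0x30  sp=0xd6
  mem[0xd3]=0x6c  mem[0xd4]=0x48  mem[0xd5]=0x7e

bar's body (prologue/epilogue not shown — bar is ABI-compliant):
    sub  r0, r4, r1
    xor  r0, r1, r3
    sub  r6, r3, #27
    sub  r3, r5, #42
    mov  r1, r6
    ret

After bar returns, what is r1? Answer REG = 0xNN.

REG = 0x99

prologue: push r0 → mem[0xd5]=0x08, sp=0xd5
prologue: push r3 → mem[0xd4]=0xb4, sp=0xd4
body[0] sub  r0, r4, r1 → r0=0x4b
body[1] xor  r0, r1, r3 → r0=0xbc
body[2] sub  r6, r3, #27 → r6=0x99
body[3] sub  r3, r5, #42 → r3=0xaa
body[4] mov  r1, r6 → r1=0x99
epilogue: pop r3=0xb4, sp=0xd5
epilogue: pop r0=0x08, sp=0xd6
r1 is caller-saved → body value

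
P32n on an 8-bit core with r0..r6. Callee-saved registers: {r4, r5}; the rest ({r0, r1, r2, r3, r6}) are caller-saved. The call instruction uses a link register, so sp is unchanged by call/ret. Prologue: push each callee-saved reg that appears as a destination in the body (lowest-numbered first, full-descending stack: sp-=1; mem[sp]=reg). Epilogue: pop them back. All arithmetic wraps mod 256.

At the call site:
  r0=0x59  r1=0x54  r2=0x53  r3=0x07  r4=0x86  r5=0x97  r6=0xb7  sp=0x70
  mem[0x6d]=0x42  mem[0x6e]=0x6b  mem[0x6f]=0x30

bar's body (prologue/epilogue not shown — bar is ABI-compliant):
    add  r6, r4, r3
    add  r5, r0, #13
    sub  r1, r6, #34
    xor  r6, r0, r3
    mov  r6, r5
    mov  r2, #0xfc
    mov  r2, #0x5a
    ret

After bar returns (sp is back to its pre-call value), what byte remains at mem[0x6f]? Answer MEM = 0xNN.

prologue: push r5 → mem[0x6f]=0x97, sp=0x6f
body[0] add  r6, r4, r3 → r6=0x8d
body[1] add  r5, r0, #13 → r5=0x66
body[2] sub  r1, r6, #34 → r1=0x6b
body[3] xor  r6, r0, r3 → r6=0x5e
body[4] mov  r6, r5 → r6=0x66
body[5] mov  r2, #0xfc → r2=0xfc
body[6] mov  r2, #0x5a → r2=0x5a
epilogue: pop r5=0x97, sp=0x70
prologue pushed ['r5'] at ['0x6f']

MEM = 0x97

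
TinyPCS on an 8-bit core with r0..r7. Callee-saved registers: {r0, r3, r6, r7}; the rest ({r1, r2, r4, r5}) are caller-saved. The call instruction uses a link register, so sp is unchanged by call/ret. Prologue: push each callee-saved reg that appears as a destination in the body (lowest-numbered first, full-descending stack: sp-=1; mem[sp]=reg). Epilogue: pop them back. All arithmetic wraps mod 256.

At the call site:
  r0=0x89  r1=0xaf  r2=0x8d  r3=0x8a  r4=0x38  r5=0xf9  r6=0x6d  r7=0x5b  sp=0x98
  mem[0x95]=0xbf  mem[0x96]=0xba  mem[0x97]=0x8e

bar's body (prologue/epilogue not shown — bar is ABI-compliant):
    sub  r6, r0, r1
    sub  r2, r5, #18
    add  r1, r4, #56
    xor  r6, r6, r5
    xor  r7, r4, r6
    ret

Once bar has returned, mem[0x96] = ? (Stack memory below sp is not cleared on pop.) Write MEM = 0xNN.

prologue: push r6 -> mem[0x97]=0x6d, sp=0x97
prologue: push r7 -> mem[0x96]=0x5b, sp=0x96
body[0] sub  r6, r0, r1 -> r6=0xda
body[1] sub  r2, r5, #18 -> r2=0xe7
body[2] add  r1, r4, #56 -> r1=0x70
body[3] xor  r6, r6, r5 -> r6=0x23
body[4] xor  r7, r4, r6 -> r7=0x1b
epilogue: pop r7=0x5b, sp=0x97
epilogue: pop r6=0x6d, sp=0x98
prologue pushed ['r6', 'r7'] at ['0x97', '0x96']

MEM = 0x5b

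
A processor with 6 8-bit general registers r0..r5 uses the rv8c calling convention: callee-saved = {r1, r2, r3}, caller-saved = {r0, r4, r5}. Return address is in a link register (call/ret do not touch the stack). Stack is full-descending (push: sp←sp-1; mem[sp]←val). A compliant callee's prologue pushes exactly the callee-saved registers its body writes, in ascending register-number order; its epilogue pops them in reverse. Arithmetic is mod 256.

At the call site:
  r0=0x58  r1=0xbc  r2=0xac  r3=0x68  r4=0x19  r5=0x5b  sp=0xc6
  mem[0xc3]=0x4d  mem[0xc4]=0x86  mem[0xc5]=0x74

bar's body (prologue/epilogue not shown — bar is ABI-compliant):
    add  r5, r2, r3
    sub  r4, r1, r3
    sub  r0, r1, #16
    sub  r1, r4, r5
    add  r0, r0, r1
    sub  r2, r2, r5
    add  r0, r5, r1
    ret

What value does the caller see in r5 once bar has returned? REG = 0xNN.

prologue: push r1 -> mem[0xc5]=0xbc, sp=0xc5
prologue: push r2 -> mem[0xc4]=0xac, sp=0xc4
body[0] add  r5, r2, r3 -> r5=0x14
body[1] sub  r4, r1, r3 -> r4=0x54
body[2] sub  r0, r1, #16 -> r0=0xac
body[3] sub  r1, r4, r5 -> r1=0x40
body[4] add  r0, r0, r1 -> r0=0xec
body[5] sub  r2, r2, r5 -> r2=0x98
body[6] add  r0, r5, r1 -> r0=0x54
epilogue: pop r2=0xac, sp=0xc5
epilogue: pop r1=0xbc, sp=0xc6
r5 is caller-saved -> body value

REG = 0x14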